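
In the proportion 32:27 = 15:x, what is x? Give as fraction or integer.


Setting up: 32/27 = 15/x
Cross multiply: 32 * x = 27 * 15
32x = 405
x = 405/32
x = 405/32

405/32


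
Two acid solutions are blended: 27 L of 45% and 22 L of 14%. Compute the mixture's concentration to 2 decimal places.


Solute in mixture 1 = 45% of 27 L = 27*45/100 = 243/20 L
Solute in mixture 2 = 14% of 22 L = 22*14/100 = 77/25 L
Total solute = 243/20 + 77/25 = 1523/100 L
Total volume = 27 + 22 = 49 L
Final concentration = 1523/100/49 * 100 = 31.08%

31.08


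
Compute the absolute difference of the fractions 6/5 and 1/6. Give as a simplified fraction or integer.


Simplify: 6/5 = 6/5 and 1/6 = 1/6
Find common denominator: LCD = 30
Convert: 36/30 and 5/30
Difference = |36 - 5|/30 = 31/30
Simplified = 31/30

31/30


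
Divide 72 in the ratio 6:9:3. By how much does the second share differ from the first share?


Total parts = 6 + 9 + 3 = 18
Value per part = 72 / 18 = 4
Shares: 6*4=24, 9*4=36, 3*4=12
Second share = 36, first share = 24
Difference = |36 - 24| = 12

12


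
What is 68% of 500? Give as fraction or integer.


Compute 68% of 500
Convert percentage: 68% = 68/100
Multiply: 500 * 68/100
= 34000/100
= 340

340


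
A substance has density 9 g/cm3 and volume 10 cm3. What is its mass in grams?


Using mass = density * volume
Density = 9 g/cm3
Volume = 10 cm3
Mass = 9 * 10
= 90 g

90


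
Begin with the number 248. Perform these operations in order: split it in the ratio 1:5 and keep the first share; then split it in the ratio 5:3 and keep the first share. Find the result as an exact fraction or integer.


Start with 248.
Step 1: Split 1:5, first share = 248 * 1/6 = 124/3
Step 2: Split 5:3, first share = 124/3 * 5/8 = 155/6
Final result = 155/6

155/6


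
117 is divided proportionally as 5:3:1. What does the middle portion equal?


Ratio = 5:3:1
Total parts = 5 + 3 + 1 = 9
Value per part = 117 / 9 = 13
First share = 5 * 13 = 65
Middle share = 3 * 13 = 39
Third share = 1 * 13 = 13

39


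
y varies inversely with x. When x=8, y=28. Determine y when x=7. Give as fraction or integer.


Inverse proportion: y = k/x
Find k: k = 8 * 28 = 224
Compute y at x=7: y = 224/7
y = 32

32


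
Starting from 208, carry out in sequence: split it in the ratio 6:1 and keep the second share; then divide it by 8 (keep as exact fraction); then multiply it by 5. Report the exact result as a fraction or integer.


Start with 208.
Step 1: Split 6:1, second share = 208 * 1/7 = 208/7
Step 2: Divide by 8: 208/7 / 8 = 26/7
Step 3: Multiply by 5: 26/7 * 5 = 130/7
Final result = 130/7

130/7


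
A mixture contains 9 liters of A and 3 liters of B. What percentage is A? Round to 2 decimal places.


Volume of A = 9 L
Volume of B = 3 L
Total volume = 9 + 3 = 12 L
Percentage of A = (9/12) * 100
= 75.00%

75.00


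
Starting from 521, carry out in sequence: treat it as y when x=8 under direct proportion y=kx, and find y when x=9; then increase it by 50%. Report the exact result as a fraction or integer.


Start with 521.
Step 1: Direct prop: k = (521)/8; new y = k*9 = 521*9/8 = 4689/8
Step 2: Increase by 50%: 4689/8 * 150/100 = 14067/16
Final result = 14067/16

14067/16


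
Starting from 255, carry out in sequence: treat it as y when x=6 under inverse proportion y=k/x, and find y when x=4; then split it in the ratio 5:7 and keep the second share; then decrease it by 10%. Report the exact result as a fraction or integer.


Start with 255.
Step 1: Inverse prop: k = (255)*6; new y = k/4 = 255*6/4 = 765/2
Step 2: Split 5:7, second share = 765/2 * 7/12 = 1785/8
Step 3: Decrease by 10%: 1785/8 * 90/100 = 3213/16
Final result = 3213/16

3213/16


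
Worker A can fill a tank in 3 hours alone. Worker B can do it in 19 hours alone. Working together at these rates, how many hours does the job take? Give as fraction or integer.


Rate of A = 1/3 job per hour
Rate of B = 1/19 job per hour
Combined rate = 1/3 + 1/19
Find common denominator: (19 + 3)/(3*19) = 22/57
Combined rate = 22/57 job per hour
Time together = 1 / (22/57) = 57/22 hours

57/22


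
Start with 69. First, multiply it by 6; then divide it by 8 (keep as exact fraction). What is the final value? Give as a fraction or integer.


Start with 69.
Step 1: Multiply by 6: 69 * 6 = 414
Step 2: Divide by 8: 414 / 8 = 207/4
Final result = 207/4

207/4


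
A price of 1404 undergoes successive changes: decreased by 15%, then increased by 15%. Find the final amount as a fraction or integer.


Start: 1404
Step 1: decrease by 15% => multiply by 85/100
  1404 * 85/100 = 5967/5
Step 2: increase by 15% => multiply by 115/100
  5967/5 * 115/100 = 137241/100
Final value = 137241/100

137241/100


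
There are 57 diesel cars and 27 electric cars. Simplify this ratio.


Find GCD(57, 27)
GCD = 3
Divide both by 3: 57/3 = 19, 27/3 = 9
Simplified ratio = 19:9

19:9


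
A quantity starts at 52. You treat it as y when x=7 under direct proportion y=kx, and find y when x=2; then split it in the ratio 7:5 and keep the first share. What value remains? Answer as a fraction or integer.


Start with 52.
Step 1: Direct prop: k = (52)/7; new y = k*2 = 52*2/7 = 104/7
Step 2: Split 7:5, first share = 104/7 * 7/12 = 26/3
Final result = 26/3

26/3


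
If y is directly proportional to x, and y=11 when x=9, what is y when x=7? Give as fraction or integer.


Direct proportion: y = kx
Find k: k = 11/9 = 11/9
Compute y at x=7: y = 11/9 * 7
y = 77/9

77/9


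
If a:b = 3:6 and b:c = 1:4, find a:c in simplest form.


Given a:b = 3:6 and b:c = 1:4
Make b consistent. Multiply first ratio by 1: a:b = 3:6
Multiply second ratio by 6: b:c = 6:24
Now b = 6 in both, so a:b:c = 3:6:24
Therefore a:c = 3:24
Simplify by GCD: a:c = 1:8

1:8


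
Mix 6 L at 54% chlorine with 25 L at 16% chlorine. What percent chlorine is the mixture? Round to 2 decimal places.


Solute in mixture 1 = 54% of 6 L = 6*54/100 = 81/25 L
Solute in mixture 2 = 16% of 25 L = 25*16/100 = 4 L
Total solute = 81/25 + 4 = 181/25 L
Total volume = 6 + 25 = 31 L
Final concentration = 181/25/31 * 100 = 23.35%

23.35


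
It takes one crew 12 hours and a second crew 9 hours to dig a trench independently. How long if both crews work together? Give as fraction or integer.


Rate of A = 1/12 job per hour
Rate of B = 1/9 job per hour
Combined rate = 1/12 + 1/9
Find common denominator: (9 + 12)/(12*9) = 21/108
Combined rate = 7/36 job per hour
Time together = 1 / (7/36) = 36/7 hours

36/7


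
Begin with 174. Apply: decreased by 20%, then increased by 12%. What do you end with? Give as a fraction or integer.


Start: 174
Step 1: decrease by 20% => multiply by 80/100
  174 * 80/100 = 696/5
Step 2: increase by 12% => multiply by 112/100
  696/5 * 112/100 = 19488/125
Final value = 19488/125

19488/125


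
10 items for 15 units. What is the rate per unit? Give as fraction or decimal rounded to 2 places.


Total items = 10
Number of units = 15
Unit rate = 10 / 15
= 0.67 items per unit

0.67


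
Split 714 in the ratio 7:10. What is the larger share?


Total parts = 7 + 10 = 17
Value per part = 714 / 17 = 42
First share = 7 * 42 = 294
Second share = 10 * 42 = 420
Larger share = 420

420


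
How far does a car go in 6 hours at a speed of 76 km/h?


Using distance = speed * time
Speed = 76 km/h
Time = 6 hours
Distance = 76 * 6
= 456 km

456


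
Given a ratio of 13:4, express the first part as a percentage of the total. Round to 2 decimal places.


Total parts = 13 + 4 = 17
First part fraction = 13/17
Percentage = (13/17) * 100
= 0.764706 * 100
= 76.47%

76.47


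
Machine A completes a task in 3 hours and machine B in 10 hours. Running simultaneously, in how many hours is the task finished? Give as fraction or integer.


Rate of A = 1/3 job per hour
Rate of B = 1/10 job per hour
Combined rate = 1/3 + 1/10
Find common denominator: (10 + 3)/(3*10) = 13/30
Combined rate = 13/30 job per hour
Time together = 1 / (13/30) = 30/13 hours

30/13


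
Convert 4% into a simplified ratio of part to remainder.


Part = 4%, Remainder = 96%
Ratio = 4:96
GCD(4, 96) = 4
Simplify: 1:24 = 1:24

1:24


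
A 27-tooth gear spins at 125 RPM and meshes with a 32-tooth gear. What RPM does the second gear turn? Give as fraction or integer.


Gear ratio: teeth_A * RPM_A = teeth_B * RPM_B
27 * 125 = 32 * RPM_B
3375 = 32 * RPM_B
RPM_B = 3375 / 32
RPM_B = 3375/32

3375/32


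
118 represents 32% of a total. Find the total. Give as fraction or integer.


Given: 118 is 32% of the whole
Set up: 118 = 32/100 * whole
whole = 118 * 100 / 32
whole = 11800 / 32
whole = 1475/4

1475/4


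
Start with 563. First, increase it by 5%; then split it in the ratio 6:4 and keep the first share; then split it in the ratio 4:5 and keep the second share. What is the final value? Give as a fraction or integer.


Start with 563.
Step 1: Increase by 5%: 563 * 105/100 = 11823/20
Step 2: Split 6:4, first share = 11823/20 * 6/10 = 35469/100
Step 3: Split 4:5, second share = 35469/100 * 5/9 = 3941/20
Final result = 3941/20

3941/20


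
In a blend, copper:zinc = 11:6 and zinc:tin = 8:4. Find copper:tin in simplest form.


Given a:b = 11:6 and b:c = 8:4
Make b consistent. Multiply first ratio by 8: a:b = 88:48
Multiply second ratio by 6: b:c = 48:24
Now b = 48 in both, so a:b:c = 88:48:24
Therefore a:c = 88:24
Simplify by GCD: a:c = 11:3

11:3


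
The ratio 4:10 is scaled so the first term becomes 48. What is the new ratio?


Original ratio: 4:10
First term target: 48
Scale factor = 48 / 4 = 12
Multiply second term: 10 * 12 = 120
Equivalent ratio = 48:120

48:120


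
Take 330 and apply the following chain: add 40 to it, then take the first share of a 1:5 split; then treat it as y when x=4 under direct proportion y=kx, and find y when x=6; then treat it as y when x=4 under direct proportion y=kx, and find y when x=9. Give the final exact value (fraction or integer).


Start with 330.
Step 1: Add 40: 330+40=370; split 1:5 first = 370*1/6 = 185/3
Step 2: Direct prop: k = (185/3)/4; new y = k*6 = 185/3*6/4 = 185/2
Step 3: Direct prop: k = (185/2)/4; new y = k*9 = 185/2*9/4 = 1665/8
Final result = 1665/8

1665/8


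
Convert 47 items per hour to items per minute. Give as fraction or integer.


Converting from per hour to per minute
Rate = 47 items per hour
Divide by 60: 47/60
= 47/60 items per minute

47/60


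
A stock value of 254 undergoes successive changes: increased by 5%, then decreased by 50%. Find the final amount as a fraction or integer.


Start: 254
Step 1: increase by 5% => multiply by 105/100
  254 * 105/100 = 2667/10
Step 2: decrease by 50% => multiply by 50/100
  2667/10 * 50/100 = 2667/20
Final value = 2667/20

2667/20


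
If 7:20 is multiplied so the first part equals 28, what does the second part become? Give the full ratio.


Original ratio: 7:20
First term target: 28
Scale factor = 28 / 7 = 4
Multiply second term: 20 * 4 = 80
Equivalent ratio = 28:80

28:80


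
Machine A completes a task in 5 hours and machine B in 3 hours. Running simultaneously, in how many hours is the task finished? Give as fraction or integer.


Rate of A = 1/5 job per hour
Rate of B = 1/3 job per hour
Combined rate = 1/5 + 1/3
Find common denominator: (3 + 5)/(5*3) = 8/15
Combined rate = 8/15 job per hour
Time together = 1 / (8/15) = 15/8 hours

15/8


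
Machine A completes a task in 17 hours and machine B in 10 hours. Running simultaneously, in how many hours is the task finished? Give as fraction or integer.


Rate of A = 1/17 job per hour
Rate of B = 1/10 job per hour
Combined rate = 1/17 + 1/10
Find common denominator: (10 + 17)/(17*10) = 27/170
Combined rate = 27/170 job per hour
Time together = 1 / (27/170) = 170/27 hours

170/27


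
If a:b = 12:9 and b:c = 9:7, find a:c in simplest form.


Given a:b = 12:9 and b:c = 9:7
Make b consistent. Multiply first ratio by 9: a:b = 108:81
Multiply second ratio by 9: b:c = 81:63
Now b = 81 in both, so a:b:c = 108:81:63
Therefore a:c = 108:63
Simplify by GCD: a:c = 12:7

12:7


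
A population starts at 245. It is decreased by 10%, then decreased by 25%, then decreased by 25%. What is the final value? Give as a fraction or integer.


Start: 245
Step 1: decrease by 10% => multiply by 90/100
  245 * 90/100 = 441/2
Step 2: decrease by 25% => multiply by 75/100
  441/2 * 75/100 = 1323/8
Step 3: decrease by 25% => multiply by 75/100
  1323/8 * 75/100 = 3969/32
Final value = 3969/32

3969/32


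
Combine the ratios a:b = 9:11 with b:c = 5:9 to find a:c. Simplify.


Given a:b = 9:11 and b:c = 5:9
Make b consistent. Multiply first ratio by 5: a:b = 45:55
Multiply second ratio by 11: b:c = 55:99
Now b = 55 in both, so a:b:c = 45:55:99
Therefore a:c = 45:99
Simplify by GCD: a:c = 5:11

5:11


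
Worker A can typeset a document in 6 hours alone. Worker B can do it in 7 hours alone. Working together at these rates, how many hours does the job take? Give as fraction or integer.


Rate of A = 1/6 job per hour
Rate of B = 1/7 job per hour
Combined rate = 1/6 + 1/7
Find common denominator: (7 + 6)/(6*7) = 13/42
Combined rate = 13/42 job per hour
Time together = 1 / (13/42) = 42/13 hours

42/13


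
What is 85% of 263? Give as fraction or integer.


Compute 85% of 263
Convert percentage: 85% = 85/100
Multiply: 263 * 85/100
= 22355/100
= 4471/20

4471/20


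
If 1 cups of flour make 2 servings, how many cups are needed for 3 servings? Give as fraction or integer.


Original: 1 cups for 2 servings
Target servings = 3
Scaling factor = 3/2
New amount = 1 * 3/2
= 3/2
= 3/2 cups

3/2


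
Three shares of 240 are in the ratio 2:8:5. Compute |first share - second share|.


Total parts = 2 + 8 + 5 = 15
Value per part = 240 / 15 = 16
Shares: 2*16=32, 8*16=128, 5*16=80
First share = 32, second share = 128
Difference = |32 - 128| = 96

96


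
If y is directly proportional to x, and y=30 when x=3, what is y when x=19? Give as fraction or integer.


Direct proportion: y = kx
Find k: k = 30/3 = 10
Compute y at x=19: y = 10 * 19
y = 190

190


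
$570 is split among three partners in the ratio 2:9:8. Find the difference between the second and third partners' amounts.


Total parts = 2 + 9 + 8 = 19
Value per part = 570 / 19 = 30
Shares: 2*30=60, 9*30=270, 8*30=240
Second share = 270, third share = 240
Difference = |270 - 240| = 30

30


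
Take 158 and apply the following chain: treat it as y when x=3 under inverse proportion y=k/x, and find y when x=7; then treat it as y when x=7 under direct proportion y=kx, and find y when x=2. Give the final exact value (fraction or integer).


Start with 158.
Step 1: Inverse prop: k = (158)*3; new y = k/7 = 158*3/7 = 474/7
Step 2: Direct prop: k = (474/7)/7; new y = k*2 = 474/7*2/7 = 948/49
Final result = 948/49

948/49


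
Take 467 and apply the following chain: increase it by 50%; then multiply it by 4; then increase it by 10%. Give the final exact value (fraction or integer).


Start with 467.
Step 1: Increase by 50%: 467 * 150/100 = 1401/2
Step 2: Multiply by 4: 1401/2 * 4 = 2802
Step 3: Increase by 10%: 2802 * 110/100 = 15411/5
Final result = 15411/5

15411/5


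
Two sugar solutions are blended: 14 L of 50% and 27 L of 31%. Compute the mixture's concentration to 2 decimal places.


Solute in mixture 1 = 50% of 14 L = 14*50/100 = 7 L
Solute in mixture 2 = 31% of 27 L = 27*31/100 = 837/100 L
Total solute = 7 + 837/100 = 1537/100 L
Total volume = 14 + 27 = 41 L
Final concentration = 1537/100/41 * 100 = 37.49%

37.49


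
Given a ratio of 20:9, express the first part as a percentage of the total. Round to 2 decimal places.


Total parts = 20 + 9 = 29
First part fraction = 20/29
Percentage = (20/29) * 100
= 0.689655 * 100
= 68.97%

68.97


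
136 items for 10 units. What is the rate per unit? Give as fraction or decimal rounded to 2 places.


Total items = 136
Number of units = 10
Unit rate = 136 / 10
= 13.60 items per unit

13.60


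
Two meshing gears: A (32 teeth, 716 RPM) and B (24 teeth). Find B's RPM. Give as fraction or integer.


Gear ratio: teeth_A * RPM_A = teeth_B * RPM_B
32 * 716 = 24 * RPM_B
22912 = 24 * RPM_B
RPM_B = 22912 / 24
RPM_B = 2864/3

2864/3


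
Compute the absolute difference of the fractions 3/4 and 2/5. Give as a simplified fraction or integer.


Simplify: 3/4 = 3/4 and 2/5 = 2/5
Find common denominator: LCD = 20
Convert: 15/20 and 8/20
Difference = |15 - 8|/20 = 7/20
Simplified = 7/20

7/20


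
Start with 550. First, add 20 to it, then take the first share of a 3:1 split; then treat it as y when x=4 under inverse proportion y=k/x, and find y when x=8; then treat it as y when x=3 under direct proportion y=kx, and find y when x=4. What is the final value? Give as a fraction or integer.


Start with 550.
Step 1: Add 20: 550+20=570; split 3:1 first = 570*3/4 = 855/2
Step 2: Inverse prop: k = (855/2)*4; new y = k/8 = 855/2*4/8 = 855/4
Step 3: Direct prop: k = (855/4)/3; new y = k*4 = 855/4*4/3 = 285
Final result = 285

285


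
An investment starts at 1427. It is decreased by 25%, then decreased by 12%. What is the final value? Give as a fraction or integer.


Start: 1427
Step 1: decrease by 25% => multiply by 75/100
  1427 * 75/100 = 4281/4
Step 2: decrease by 12% => multiply by 88/100
  4281/4 * 88/100 = 47091/50
Final value = 47091/50

47091/50


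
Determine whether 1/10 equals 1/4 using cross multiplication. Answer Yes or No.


Cross multiply to check 1/10 = 1/4
Left cross product: 1 * 4 = 4
Right cross product: 10 * 1 = 10
4 != 10
Not equal, so proportions differ => No

No


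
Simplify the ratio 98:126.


Find GCD(98, 126)
GCD = 14
Divide both by 14: 98/14 = 7, 126/14 = 9
Simplified ratio = 7:9

7:9


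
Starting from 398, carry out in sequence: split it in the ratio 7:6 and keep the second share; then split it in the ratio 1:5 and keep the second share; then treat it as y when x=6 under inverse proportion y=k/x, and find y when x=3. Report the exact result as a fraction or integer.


Start with 398.
Step 1: Split 7:6, second share = 398 * 6/13 = 2388/13
Step 2: Split 1:5, second share = 2388/13 * 5/6 = 1990/13
Step 3: Inverse prop: k = (1990/13)*6; new y = k/3 = 1990/13*6/3 = 3980/13
Final result = 3980/13

3980/13


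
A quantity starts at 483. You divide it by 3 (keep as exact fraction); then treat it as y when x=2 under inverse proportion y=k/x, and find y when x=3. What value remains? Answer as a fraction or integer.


Start with 483.
Step 1: Divide by 3: 483 / 3 = 161
Step 2: Inverse prop: k = (161)*2; new y = k/3 = 161*2/3 = 322/3
Final result = 322/3

322/3


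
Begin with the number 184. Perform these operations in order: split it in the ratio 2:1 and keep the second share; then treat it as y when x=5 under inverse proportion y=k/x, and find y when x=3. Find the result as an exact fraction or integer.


Start with 184.
Step 1: Split 2:1, second share = 184 * 1/3 = 184/3
Step 2: Inverse prop: k = (184/3)*5; new y = k/3 = 184/3*5/3 = 920/9
Final result = 920/9

920/9


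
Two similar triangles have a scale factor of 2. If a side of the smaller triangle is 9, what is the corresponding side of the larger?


Similar triangles have proportional sides
Scale factor = 2
Smaller side = 9
Corresponding larger side = 9 * 2
= 18

18


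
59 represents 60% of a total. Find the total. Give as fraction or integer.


Given: 59 is 60% of the whole
Set up: 59 = 60/100 * whole
whole = 59 * 100 / 60
whole = 5900 / 60
whole = 295/3

295/3


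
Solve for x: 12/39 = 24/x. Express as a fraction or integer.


Setting up: 12/39 = 24/x
Cross multiply: 12 * x = 39 * 24
12x = 936
x = 936/12
x = 78

78


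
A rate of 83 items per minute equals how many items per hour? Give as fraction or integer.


Converting from per minute to per hour
Rate = 83 items per minute
Multiply by 60: 83 * 60
= 4980 items per hour

4980


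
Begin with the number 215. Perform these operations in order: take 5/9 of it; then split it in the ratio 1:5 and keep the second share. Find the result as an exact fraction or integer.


Start with 215.
Step 1: Take 5/9: 215 * 5/9 = 1075/9
Step 2: Split 1:5, second share = 1075/9 * 5/6 = 5375/54
Final result = 5375/54

5375/54


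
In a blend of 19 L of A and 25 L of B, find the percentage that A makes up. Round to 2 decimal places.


Volume of A = 19 L
Volume of B = 25 L
Total volume = 19 + 25 = 44 L
Percentage of A = (19/44) * 100
= 43.18%

43.18


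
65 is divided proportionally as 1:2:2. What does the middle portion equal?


Ratio = 1:2:2
Total parts = 1 + 2 + 2 = 5
Value per part = 65 / 5 = 13
First share = 1 * 13 = 13
Middle share = 2 * 13 = 26
Third share = 2 * 13 = 26

26


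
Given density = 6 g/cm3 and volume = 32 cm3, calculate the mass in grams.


Using mass = density * volume
Density = 6 g/cm3
Volume = 32 cm3
Mass = 6 * 32
= 192 g

192


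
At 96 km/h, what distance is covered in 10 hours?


Using distance = speed * time
Speed = 96 km/h
Time = 10 hours
Distance = 96 * 10
= 960 km

960


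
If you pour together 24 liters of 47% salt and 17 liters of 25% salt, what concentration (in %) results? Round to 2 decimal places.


Solute in mixture 1 = 47% of 24 L = 24*47/100 = 282/25 L
Solute in mixture 2 = 25% of 17 L = 17*25/100 = 17/4 L
Total solute = 282/25 + 17/4 = 1553/100 L
Total volume = 24 + 17 = 41 L
Final concentration = 1553/100/41 * 100 = 37.88%

37.88


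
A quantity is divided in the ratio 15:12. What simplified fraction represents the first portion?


Total parts = 15 + 12 = 27
First part fraction = 15/27
Simplify: 15/27 = 5/9

5/9


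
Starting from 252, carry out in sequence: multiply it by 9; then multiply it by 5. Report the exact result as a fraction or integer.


Start with 252.
Step 1: Multiply by 9: 252 * 9 = 2268
Step 2: Multiply by 5: 2268 * 5 = 11340
Final result = 11340

11340


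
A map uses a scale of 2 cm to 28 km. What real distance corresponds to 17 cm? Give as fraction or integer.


Map scale: 2 cm = 28 km
Measured distance on map = 17 cm
Set up proportion: 17 * 28 / 2
= 476 / 2
= 238 km

238


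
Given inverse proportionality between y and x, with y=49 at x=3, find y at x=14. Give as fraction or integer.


Inverse proportion: y = k/x
Find k: k = 3 * 49 = 147
Compute y at x=14: y = 147/14
y = 21/2

21/2


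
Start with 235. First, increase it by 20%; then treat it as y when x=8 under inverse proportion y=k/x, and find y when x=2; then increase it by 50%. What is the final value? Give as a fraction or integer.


Start with 235.
Step 1: Increase by 20%: 235 * 120/100 = 282
Step 2: Inverse prop: k = (282)*8; new y = k/2 = 282*8/2 = 1128
Step 3: Increase by 50%: 1128 * 150/100 = 1692
Final result = 1692

1692


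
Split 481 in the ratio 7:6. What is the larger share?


Total parts = 7 + 6 = 13
Value per part = 481 / 13 = 37
First share = 7 * 37 = 259
Second share = 6 * 37 = 222
Larger share = 259

259


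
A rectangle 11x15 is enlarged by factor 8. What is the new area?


Original dimensions: 11 x 15
Enlargement factor = 8
New width = 11 * 8 = 88
New height = 15 * 8 = 120
New area = 88 * 120 = 10560

10560


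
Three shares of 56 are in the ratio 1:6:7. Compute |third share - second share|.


Total parts = 1 + 6 + 7 = 14
Value per part = 56 / 14 = 4
Shares: 1*4=4, 6*4=24, 7*4=28
Third share = 28, second share = 24
Difference = |28 - 24| = 4

4


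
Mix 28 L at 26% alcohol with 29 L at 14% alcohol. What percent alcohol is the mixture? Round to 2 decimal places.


Solute in mixture 1 = 26% of 28 L = 28*26/100 = 182/25 L
Solute in mixture 2 = 14% of 29 L = 29*14/100 = 203/50 L
Total solute = 182/25 + 203/50 = 567/50 L
Total volume = 28 + 29 = 57 L
Final concentration = 567/50/57 * 100 = 19.89%

19.89


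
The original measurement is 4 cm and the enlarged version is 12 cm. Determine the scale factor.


Original length = 4 cm
Scaled length = 12 cm
Scale factor = 12 / 4
= 3

3


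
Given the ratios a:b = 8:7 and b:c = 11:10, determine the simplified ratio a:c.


Given a:b = 8:7 and b:c = 11:10
Make b consistent. Multiply first ratio by 11: a:b = 88:77
Multiply second ratio by 7: b:c = 77:70
Now b = 77 in both, so a:b:c = 88:77:70
Therefore a:c = 88:70
Simplify by GCD: a:c = 44:35

44:35


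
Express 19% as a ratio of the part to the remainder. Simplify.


Part = 19%, Remainder = 81%
Ratio = 19:81
GCD(19, 81) = 1
Simplify: 19:81 = 19:81

19:81


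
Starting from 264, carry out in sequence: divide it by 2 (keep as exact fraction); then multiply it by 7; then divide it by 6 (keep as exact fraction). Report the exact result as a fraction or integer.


Start with 264.
Step 1: Divide by 2: 264 / 2 = 132
Step 2: Multiply by 7: 132 * 7 = 924
Step 3: Divide by 6: 924 / 6 = 154
Final result = 154

154


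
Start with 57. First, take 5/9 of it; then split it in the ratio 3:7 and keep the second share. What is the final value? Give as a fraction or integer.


Start with 57.
Step 1: Take 5/9: 57 * 5/9 = 95/3
Step 2: Split 3:7, second share = 95/3 * 7/10 = 133/6
Final result = 133/6

133/6


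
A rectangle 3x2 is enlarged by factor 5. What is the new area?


Original dimensions: 3 x 2
Enlargement factor = 5
New width = 3 * 5 = 15
New height = 2 * 5 = 10
New area = 15 * 10 = 150

150


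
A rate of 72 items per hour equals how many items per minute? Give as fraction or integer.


Converting from per hour to per minute
Rate = 72 items per hour
Divide by 60: 72/60
= 6/5 items per minute

6/5


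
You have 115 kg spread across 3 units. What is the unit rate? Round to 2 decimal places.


Total kg = 115
Number of units = 3
Unit rate = 115 / 3
= 38.33 kg per unit

38.33


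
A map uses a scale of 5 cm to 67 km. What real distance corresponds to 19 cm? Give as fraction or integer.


Map scale: 5 cm = 67 km
Measured distance on map = 19 cm
Set up proportion: 19 * 67 / 5
= 1273 / 5
= 1273/5 km

1273/5


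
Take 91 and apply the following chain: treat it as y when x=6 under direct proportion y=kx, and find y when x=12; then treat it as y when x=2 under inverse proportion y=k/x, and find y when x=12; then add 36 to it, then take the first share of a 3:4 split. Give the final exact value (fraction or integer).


Start with 91.
Step 1: Direct prop: k = (91)/6; new y = k*12 = 91*12/6 = 182
Step 2: Inverse prop: k = (182)*2; new y = k/12 = 182*2/12 = 91/3
Step 3: Add 36: 91/3+36=199/3; split 3:4 first = 199/3*3/7 = 199/7
Final result = 199/7

199/7


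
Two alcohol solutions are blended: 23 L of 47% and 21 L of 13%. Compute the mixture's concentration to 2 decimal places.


Solute in mixture 1 = 47% of 23 L = 23*47/100 = 1081/100 L
Solute in mixture 2 = 13% of 21 L = 21*13/100 = 273/100 L
Total solute = 1081/100 + 273/100 = 677/50 L
Total volume = 23 + 21 = 44 L
Final concentration = 677/50/44 * 100 = 30.77%

30.77


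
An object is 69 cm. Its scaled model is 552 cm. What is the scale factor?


Original length = 69 cm
Scaled length = 552 cm
Scale factor = 552 / 69
= 8

8


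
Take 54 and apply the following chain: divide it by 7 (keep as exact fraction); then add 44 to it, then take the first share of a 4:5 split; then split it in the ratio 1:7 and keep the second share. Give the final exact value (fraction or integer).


Start with 54.
Step 1: Divide by 7: 54 / 7 = 54/7
Step 2: Add 44: 54/7+44=362/7; split 4:5 first = 362/7*4/9 = 1448/63
Step 3: Split 1:7, second share = 1448/63 * 7/8 = 181/9
Final result = 181/9

181/9


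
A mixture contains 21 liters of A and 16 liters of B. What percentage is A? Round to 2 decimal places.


Volume of A = 21 L
Volume of B = 16 L
Total volume = 21 + 16 = 37 L
Percentage of A = (21/37) * 100
= 56.76%

56.76


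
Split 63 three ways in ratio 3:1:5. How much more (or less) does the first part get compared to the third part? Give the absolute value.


Total parts = 3 + 1 + 5 = 9
Value per part = 63 / 9 = 7
Shares: 3*7=21, 1*7=7, 5*7=35
First share = 21, third share = 35
Difference = |21 - 35| = 14

14


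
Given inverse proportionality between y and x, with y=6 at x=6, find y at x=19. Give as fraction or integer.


Inverse proportion: y = k/x
Find k: k = 6 * 6 = 36
Compute y at x=19: y = 36/19
y = 36/19

36/19


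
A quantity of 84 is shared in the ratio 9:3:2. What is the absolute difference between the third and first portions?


Total parts = 9 + 3 + 2 = 14
Value per part = 84 / 14 = 6
Shares: 9*6=54, 3*6=18, 2*6=12
Third share = 12, first share = 54
Difference = |12 - 54| = 42

42


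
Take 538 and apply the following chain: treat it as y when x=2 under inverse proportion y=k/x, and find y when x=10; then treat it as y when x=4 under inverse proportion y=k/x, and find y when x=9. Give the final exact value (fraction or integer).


Start with 538.
Step 1: Inverse prop: k = (538)*2; new y = k/10 = 538*2/10 = 538/5
Step 2: Inverse prop: k = (538/5)*4; new y = k/9 = 538/5*4/9 = 2152/45
Final result = 2152/45

2152/45


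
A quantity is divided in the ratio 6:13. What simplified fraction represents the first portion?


Total parts = 6 + 13 = 19
First part fraction = 6/19
Simplify: 6/19 = 6/19

6/19


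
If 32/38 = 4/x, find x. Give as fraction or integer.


Setting up: 32/38 = 4/x
Cross multiply: 32 * x = 38 * 4
32x = 152
x = 152/32
x = 19/4

19/4


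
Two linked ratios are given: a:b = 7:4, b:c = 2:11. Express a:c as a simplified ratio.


Given a:b = 7:4 and b:c = 2:11
Make b consistent. Multiply first ratio by 2: a:b = 14:8
Multiply second ratio by 4: b:c = 8:44
Now b = 8 in both, so a:b:c = 14:8:44
Therefore a:c = 14:44
Simplify by GCD: a:c = 7:22

7:22


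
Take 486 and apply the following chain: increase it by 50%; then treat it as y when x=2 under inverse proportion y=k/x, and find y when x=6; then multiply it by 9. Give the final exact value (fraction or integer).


Start with 486.
Step 1: Increase by 50%: 486 * 150/100 = 729
Step 2: Inverse prop: k = (729)*2; new y = k/6 = 729*2/6 = 243
Step 3: Multiply by 9: 243 * 9 = 2187
Final result = 2187

2187


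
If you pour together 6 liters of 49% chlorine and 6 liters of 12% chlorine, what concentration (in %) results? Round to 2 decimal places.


Solute in mixture 1 = 49% of 6 L = 6*49/100 = 147/50 L
Solute in mixture 2 = 12% of 6 L = 6*12/100 = 18/25 L
Total solute = 147/50 + 18/25 = 183/50 L
Total volume = 6 + 6 = 12 L
Final concentration = 183/50/12 * 100 = 30.50%

30.50


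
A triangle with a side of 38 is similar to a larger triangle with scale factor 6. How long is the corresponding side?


Similar triangles have proportional sides
Scale factor = 6
Smaller side = 38
Corresponding larger side = 38 * 6
= 228

228


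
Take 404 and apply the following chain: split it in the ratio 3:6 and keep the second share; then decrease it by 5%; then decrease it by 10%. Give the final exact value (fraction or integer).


Start with 404.
Step 1: Split 3:6, second share = 404 * 6/9 = 808/3
Step 2: Decrease by 5%: 808/3 * 95/100 = 3838/15
Step 3: Decrease by 10%: 3838/15 * 90/100 = 5757/25
Final result = 5757/25

5757/25


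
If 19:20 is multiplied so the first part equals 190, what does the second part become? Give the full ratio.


Original ratio: 19:20
First term target: 190
Scale factor = 190 / 19 = 10
Multiply second term: 20 * 10 = 200
Equivalent ratio = 190:200

190:200


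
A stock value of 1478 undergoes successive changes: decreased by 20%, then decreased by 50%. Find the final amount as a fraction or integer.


Start: 1478
Step 1: decrease by 20% => multiply by 80/100
  1478 * 80/100 = 5912/5
Step 2: decrease by 50% => multiply by 50/100
  5912/5 * 50/100 = 2956/5
Final value = 2956/5

2956/5


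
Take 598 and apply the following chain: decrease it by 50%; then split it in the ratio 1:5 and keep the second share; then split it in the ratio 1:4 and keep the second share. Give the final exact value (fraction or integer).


Start with 598.
Step 1: Decrease by 50%: 598 * 50/100 = 299
Step 2: Split 1:5, second share = 299 * 5/6 = 1495/6
Step 3: Split 1:4, second share = 1495/6 * 4/5 = 598/3
Final result = 598/3

598/3


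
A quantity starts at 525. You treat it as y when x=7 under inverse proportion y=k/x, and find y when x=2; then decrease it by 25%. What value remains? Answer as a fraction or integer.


Start with 525.
Step 1: Inverse prop: k = (525)*7; new y = k/2 = 525*7/2 = 3675/2
Step 2: Decrease by 25%: 3675/2 * 75/100 = 11025/8
Final result = 11025/8

11025/8


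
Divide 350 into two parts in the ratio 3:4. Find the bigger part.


Total parts = 3 + 4 = 7
Value per part = 350 / 7 = 50
First share = 3 * 50 = 150
Second share = 4 * 50 = 200
Larger share = 200

200


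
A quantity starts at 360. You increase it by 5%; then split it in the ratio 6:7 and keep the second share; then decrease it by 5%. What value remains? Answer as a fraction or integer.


Start with 360.
Step 1: Increase by 5%: 360 * 105/100 = 378
Step 2: Split 6:7, second share = 378 * 7/13 = 2646/13
Step 3: Decrease by 5%: 2646/13 * 95/100 = 25137/130
Final result = 25137/130

25137/130


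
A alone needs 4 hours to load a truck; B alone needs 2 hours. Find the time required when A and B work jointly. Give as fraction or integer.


Rate of A = 1/4 job per hour
Rate of B = 1/2 job per hour
Combined rate = 1/4 + 1/2
Find common denominator: (2 + 4)/(4*2) = 6/8
Combined rate = 3/4 job per hour
Time together = 1 / (3/4) = 4/3 hours

4/3


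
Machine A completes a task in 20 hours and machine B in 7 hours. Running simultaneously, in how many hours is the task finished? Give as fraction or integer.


Rate of A = 1/20 job per hour
Rate of B = 1/7 job per hour
Combined rate = 1/20 + 1/7
Find common denominator: (7 + 20)/(20*7) = 27/140
Combined rate = 27/140 job per hour
Time together = 1 / (27/140) = 140/27 hours

140/27


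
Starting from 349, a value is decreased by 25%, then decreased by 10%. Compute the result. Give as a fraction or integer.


Start: 349
Step 1: decrease by 25% => multiply by 75/100
  349 * 75/100 = 1047/4
Step 2: decrease by 10% => multiply by 90/100
  1047/4 * 90/100 = 9423/40
Final value = 9423/40

9423/40


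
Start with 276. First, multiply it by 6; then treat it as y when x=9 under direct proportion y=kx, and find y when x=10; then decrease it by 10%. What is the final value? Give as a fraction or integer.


Start with 276.
Step 1: Multiply by 6: 276 * 6 = 1656
Step 2: Direct prop: k = (1656)/9; new y = k*10 = 1656*10/9 = 1840
Step 3: Decrease by 10%: 1840 * 90/100 = 1656
Final result = 1656

1656


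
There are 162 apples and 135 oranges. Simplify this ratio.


Find GCD(162, 135)
GCD = 27
Divide both by 27: 162/27 = 6, 135/27 = 5
Simplified ratio = 6:5

6:5


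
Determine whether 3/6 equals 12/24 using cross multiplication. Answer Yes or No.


Cross multiply to check 3/6 = 12/24
Left cross product: 3 * 24 = 72
Right cross product: 6 * 12 = 72
72 = 72
Equal, so proportions match => Yes

Yes


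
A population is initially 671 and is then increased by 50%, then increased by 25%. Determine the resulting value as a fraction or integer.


Start: 671
Step 1: increase by 50% => multiply by 150/100
  671 * 150/100 = 2013/2
Step 2: increase by 25% => multiply by 125/100
  2013/2 * 125/100 = 10065/8
Final value = 10065/8

10065/8


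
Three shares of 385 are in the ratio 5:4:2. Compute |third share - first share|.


Total parts = 5 + 4 + 2 = 11
Value per part = 385 / 11 = 35
Shares: 5*35=175, 4*35=140, 2*35=70
Third share = 70, first share = 175
Difference = |70 - 175| = 105

105


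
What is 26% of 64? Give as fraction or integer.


Compute 26% of 64
Convert percentage: 26% = 26/100
Multiply: 64 * 26/100
= 1664/100
= 416/25

416/25


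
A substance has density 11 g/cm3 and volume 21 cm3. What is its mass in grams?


Using mass = density * volume
Density = 11 g/cm3
Volume = 21 cm3
Mass = 11 * 21
= 231 g

231


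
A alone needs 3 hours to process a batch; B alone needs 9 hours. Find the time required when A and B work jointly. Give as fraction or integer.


Rate of A = 1/3 job per hour
Rate of B = 1/9 job per hour
Combined rate = 1/3 + 1/9
Find common denominator: (9 + 3)/(3*9) = 12/27
Combined rate = 4/9 job per hour
Time together = 1 / (4/9) = 9/4 hours

9/4


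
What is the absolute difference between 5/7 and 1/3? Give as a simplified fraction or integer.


Simplify: 5/7 = 5/7 and 1/3 = 1/3
Find common denominator: LCD = 21
Convert: 15/21 and 7/21
Difference = |15 - 7|/21 = 8/21
Simplified = 8/21

8/21


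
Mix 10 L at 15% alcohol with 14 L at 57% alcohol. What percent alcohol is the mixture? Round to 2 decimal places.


Solute in mixture 1 = 15% of 10 L = 10*15/100 = 3/2 L
Solute in mixture 2 = 57% of 14 L = 14*57/100 = 399/50 L
Total solute = 3/2 + 399/50 = 237/25 L
Total volume = 10 + 14 = 24 L
Final concentration = 237/25/24 * 100 = 39.50%

39.50


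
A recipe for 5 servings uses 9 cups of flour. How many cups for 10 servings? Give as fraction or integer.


Original: 9 cups for 5 servings
Target servings = 10
Scaling factor = 10/5
New amount = 9 * 10/5
= 90/5
= 18 cups

18


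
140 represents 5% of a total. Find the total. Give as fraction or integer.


Given: 140 is 5% of the whole
Set up: 140 = 5/100 * whole
whole = 140 * 100 / 5
whole = 14000 / 5
whole = 2800

2800


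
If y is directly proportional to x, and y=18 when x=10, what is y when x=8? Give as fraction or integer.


Direct proportion: y = kx
Find k: k = 18/10 = 9/5
Compute y at x=8: y = 9/5 * 8
y = 72/5

72/5


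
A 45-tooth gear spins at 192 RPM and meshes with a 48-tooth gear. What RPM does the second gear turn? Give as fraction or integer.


Gear ratio: teeth_A * RPM_A = teeth_B * RPM_B
45 * 192 = 48 * RPM_B
8640 = 48 * RPM_B
RPM_B = 8640 / 48
RPM_B = 180

180


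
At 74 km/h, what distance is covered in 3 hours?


Using distance = speed * time
Speed = 74 km/h
Time = 3 hours
Distance = 74 * 3
= 222 km

222


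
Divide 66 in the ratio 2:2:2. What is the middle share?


Ratio = 2:2:2
Total parts = 2 + 2 + 2 = 6
Value per part = 66 / 6 = 11
First share = 2 * 11 = 22
Middle share = 2 * 11 = 22
Third share = 2 * 11 = 22

22


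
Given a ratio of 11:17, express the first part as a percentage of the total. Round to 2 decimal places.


Total parts = 11 + 17 = 28
First part fraction = 11/28
Percentage = (11/28) * 100
= 0.392857 * 100
= 39.29%

39.29


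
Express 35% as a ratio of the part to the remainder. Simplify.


Part = 35%, Remainder = 65%
Ratio = 35:65
GCD(35, 65) = 5
Simplify: 7:13 = 7:13

7:13


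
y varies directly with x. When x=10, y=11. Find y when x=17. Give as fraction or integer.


Direct proportion: y = kx
Find k: k = 11/10 = 11/10
Compute y at x=17: y = 11/10 * 17
y = 187/10

187/10


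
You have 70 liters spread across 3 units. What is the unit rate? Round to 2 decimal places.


Total liters = 70
Number of units = 3
Unit rate = 70 / 3
= 23.33 liters per unit

23.33


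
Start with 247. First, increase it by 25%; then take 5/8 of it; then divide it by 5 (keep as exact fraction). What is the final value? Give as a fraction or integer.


Start with 247.
Step 1: Increase by 25%: 247 * 125/100 = 1235/4
Step 2: Take 5/8: 1235/4 * 5/8 = 6175/32
Step 3: Divide by 5: 6175/32 / 5 = 1235/32
Final result = 1235/32

1235/32


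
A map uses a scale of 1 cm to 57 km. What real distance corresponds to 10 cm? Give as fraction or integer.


Map scale: 1 cm = 57 km
Measured distance on map = 10 cm
Set up proportion: 10 * 57 / 1
= 570 / 1
= 570 km

570


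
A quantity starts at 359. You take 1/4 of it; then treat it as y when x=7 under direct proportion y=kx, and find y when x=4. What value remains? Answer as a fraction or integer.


Start with 359.
Step 1: Take 1/4: 359 * 1/4 = 359/4
Step 2: Direct prop: k = (359/4)/7; new y = k*4 = 359/4*4/7 = 359/7
Final result = 359/7

359/7
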